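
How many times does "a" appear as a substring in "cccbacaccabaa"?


Searching for "a" in "cccbacaccabaa"
Scanning each position:
  Position 0: "c" => no
  Position 1: "c" => no
  Position 2: "c" => no
  Position 3: "b" => no
  Position 4: "a" => MATCH
  Position 5: "c" => no
  Position 6: "a" => MATCH
  Position 7: "c" => no
  Position 8: "c" => no
  Position 9: "a" => MATCH
  Position 10: "b" => no
  Position 11: "a" => MATCH
  Position 12: "a" => MATCH
Total occurrences: 5

5


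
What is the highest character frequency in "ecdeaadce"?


Input: ecdeaadce
Character counts:
  'a': 2
  'c': 2
  'd': 2
  'e': 3
Maximum frequency: 3

3


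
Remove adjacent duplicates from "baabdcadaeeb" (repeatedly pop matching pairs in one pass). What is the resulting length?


Input: baabdcadaeeb
Stack-based adjacent duplicate removal:
  Read 'b': push. Stack: b
  Read 'a': push. Stack: ba
  Read 'a': matches stack top 'a' => pop. Stack: b
  Read 'b': matches stack top 'b' => pop. Stack: (empty)
  Read 'd': push. Stack: d
  Read 'c': push. Stack: dc
  Read 'a': push. Stack: dca
  Read 'd': push. Stack: dcad
  Read 'a': push. Stack: dcada
  Read 'e': push. Stack: dcadae
  Read 'e': matches stack top 'e' => pop. Stack: dcada
  Read 'b': push. Stack: dcadab
Final stack: "dcadab" (length 6)

6


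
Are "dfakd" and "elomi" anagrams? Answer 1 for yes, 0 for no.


Strings: "dfakd", "elomi"
Sorted first:  addfk
Sorted second: eilmo
Differ at position 0: 'a' vs 'e' => not anagrams

0


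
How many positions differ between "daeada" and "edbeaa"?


Comparing "daeada" and "edbeaa" position by position:
  Position 0: 'd' vs 'e' => DIFFER
  Position 1: 'a' vs 'd' => DIFFER
  Position 2: 'e' vs 'b' => DIFFER
  Position 3: 'a' vs 'e' => DIFFER
  Position 4: 'd' vs 'a' => DIFFER
  Position 5: 'a' vs 'a' => same
Positions that differ: 5

5


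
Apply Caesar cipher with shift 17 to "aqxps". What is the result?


Caesar cipher: shift "aqxps" by 17
  'a' (pos 0) + 17 = pos 17 = 'r'
  'q' (pos 16) + 17 = pos 7 = 'h'
  'x' (pos 23) + 17 = pos 14 = 'o'
  'p' (pos 15) + 17 = pos 6 = 'g'
  's' (pos 18) + 17 = pos 9 = 'j'
Result: rhogj

rhogj


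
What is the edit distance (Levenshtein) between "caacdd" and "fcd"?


Computing edit distance: "caacdd" -> "fcd"
DP table:
           f    c    d
      0    1    2    3
  c   1    1    1    2
  a   2    2    2    2
  a   3    3    3    3
  c   4    4    3    4
  d   5    5    4    3
  d   6    6    5    4
Edit distance = dp[6][3] = 4

4


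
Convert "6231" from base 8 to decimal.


Input: "6231" in base 8
Positional expansion:
  Digit '6' (value 6) x 8^3 = 3072
  Digit '2' (value 2) x 8^2 = 128
  Digit '3' (value 3) x 8^1 = 24
  Digit '1' (value 1) x 8^0 = 1
Sum = 3225

3225


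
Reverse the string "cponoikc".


Input: cponoikc
Reading characters right to left:
  Position 7: 'c'
  Position 6: 'k'
  Position 5: 'i'
  Position 4: 'o'
  Position 3: 'n'
  Position 2: 'o'
  Position 1: 'p'
  Position 0: 'c'
Reversed: ckionopc

ckionopc


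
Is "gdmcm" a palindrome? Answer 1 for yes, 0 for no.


Input: gdmcm
Reversed: mcmdg
  Compare pos 0 ('g') with pos 4 ('m'): MISMATCH
  Compare pos 1 ('d') with pos 3 ('c'): MISMATCH
Result: not a palindrome

0


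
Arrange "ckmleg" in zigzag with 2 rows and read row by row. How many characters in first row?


Zigzag "ckmleg" into 2 rows:
Placing characters:
  'c' => row 0
  'k' => row 1
  'm' => row 0
  'l' => row 1
  'e' => row 0
  'g' => row 1
Rows:
  Row 0: "cme"
  Row 1: "klg"
First row length: 3

3


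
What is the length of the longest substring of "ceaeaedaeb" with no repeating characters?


Input: "ceaeaedaeb"
Sliding window (track last position of each char):
  Position 0 ('c'): window [0,0] length 1 -- new best
  Position 1 ('e'): window [0,1] length 2 -- new best
  Position 2 ('a'): window [0,2] length 3 -- new best
  Position 3 ('e'): repeat (last at 1), move window start to 2
  Position 3 ('e'): window [2,3] length 2
  Position 4 ('a'): repeat (last at 2), move window start to 3
  Position 4 ('a'): window [3,4] length 2
  Position 5 ('e'): repeat (last at 3), move window start to 4
  Position 5 ('e'): window [4,5] length 2
  Position 6 ('d'): window [4,6] length 3
  Position 7 ('a'): repeat (last at 4), move window start to 5
  Position 7 ('a'): window [5,7] length 3
  Position 8 ('e'): repeat (last at 5), move window start to 6
  Position 8 ('e'): window [6,8] length 3
  Position 9 ('b'): window [6,9] length 4 -- new best
Longest substring with no repeats: "daeb" with length 4

4


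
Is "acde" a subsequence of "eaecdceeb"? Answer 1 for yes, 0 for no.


Check if "acde" is a subsequence of "eaecdceeb"
Greedy scan:
  Position 0 ('e'): no match needed
  Position 1 ('a'): matches sub[0] = 'a'
  Position 2 ('e'): no match needed
  Position 3 ('c'): matches sub[1] = 'c'
  Position 4 ('d'): matches sub[2] = 'd'
  Position 5 ('c'): no match needed
  Position 6 ('e'): matches sub[3] = 'e'
  Position 7 ('e'): no match needed
  Position 8 ('b'): no match needed
All 4 characters matched => is a subsequence

1


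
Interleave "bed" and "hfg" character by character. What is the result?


Interleaving "bed" and "hfg":
  Position 0: 'b' from first, 'h' from second => "bh"
  Position 1: 'e' from first, 'f' from second => "ef"
  Position 2: 'd' from first, 'g' from second => "dg"
Result: bhefdg

bhefdg


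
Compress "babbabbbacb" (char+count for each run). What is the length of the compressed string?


Input: babbabbbacb
Runs:
  'b' x 1 => "b1"
  'a' x 1 => "a1"
  'b' x 2 => "b2"
  'a' x 1 => "a1"
  'b' x 3 => "b3"
  'a' x 1 => "a1"
  'c' x 1 => "c1"
  'b' x 1 => "b1"
Compressed: "b1a1b2a1b3a1c1b1"
Compressed length: 16

16


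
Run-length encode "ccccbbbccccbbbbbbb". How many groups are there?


Input: ccccbbbccccbbbbbbb
Scanning for consecutive runs:
  Group 1: 'c' x 4 (positions 0-3)
  Group 2: 'b' x 3 (positions 4-6)
  Group 3: 'c' x 4 (positions 7-10)
  Group 4: 'b' x 7 (positions 11-17)
Total groups: 4

4


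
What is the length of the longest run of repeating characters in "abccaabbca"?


Input: "abccaabbca"
Scanning for longest run:
  Position 1 ('b'): new char, reset run to 1
  Position 2 ('c'): new char, reset run to 1
  Position 3 ('c'): continues run of 'c', length=2
  Position 4 ('a'): new char, reset run to 1
  Position 5 ('a'): continues run of 'a', length=2
  Position 6 ('b'): new char, reset run to 1
  Position 7 ('b'): continues run of 'b', length=2
  Position 8 ('c'): new char, reset run to 1
  Position 9 ('a'): new char, reset run to 1
Longest run: 'c' with length 2

2


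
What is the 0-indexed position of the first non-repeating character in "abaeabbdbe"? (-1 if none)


Input: abaeabbdbe
Character frequencies:
  'a': 3
  'b': 4
  'd': 1
  'e': 2
Scanning left to right for freq == 1:
  Position 0 ('a'): freq=3, skip
  Position 1 ('b'): freq=4, skip
  Position 2 ('a'): freq=3, skip
  Position 3 ('e'): freq=2, skip
  Position 4 ('a'): freq=3, skip
  Position 5 ('b'): freq=4, skip
  Position 6 ('b'): freq=4, skip
  Position 7 ('d'): unique! => answer = 7

7


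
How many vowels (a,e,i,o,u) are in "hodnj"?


Input: hodnj
Checking each character:
  'h' at position 0: consonant
  'o' at position 1: vowel (running total: 1)
  'd' at position 2: consonant
  'n' at position 3: consonant
  'j' at position 4: consonant
Total vowels: 1

1


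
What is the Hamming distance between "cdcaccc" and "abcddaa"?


Comparing "cdcaccc" and "abcddaa" position by position:
  Position 0: 'c' vs 'a' => differ
  Position 1: 'd' vs 'b' => differ
  Position 2: 'c' vs 'c' => same
  Position 3: 'a' vs 'd' => differ
  Position 4: 'c' vs 'd' => differ
  Position 5: 'c' vs 'a' => differ
  Position 6: 'c' vs 'a' => differ
Total differences (Hamming distance): 6

6


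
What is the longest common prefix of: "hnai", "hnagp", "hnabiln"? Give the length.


Words: hnai, hnagp, hnabiln
  Position 0: all 'h' => match
  Position 1: all 'n' => match
  Position 2: all 'a' => match
  Position 3: ('i', 'g', 'b') => mismatch, stop
LCP = "hna" (length 3)

3


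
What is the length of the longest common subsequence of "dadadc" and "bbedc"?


LCS of "dadadc" and "bbedc"
DP table:
           b    b    e    d    c
      0    0    0    0    0    0
  d   0    0    0    0    1    1
  a   0    0    0    0    1    1
  d   0    0    0    0    1    1
  a   0    0    0    0    1    1
  d   0    0    0    0    1    1
  c   0    0    0    0    1    2
LCS length = dp[6][5] = 2

2


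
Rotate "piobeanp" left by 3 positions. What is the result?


Input: "piobeanp", rotate left by 3
First 3 characters: "pio"
Remaining characters: "beanp"
Concatenate remaining + first: "beanp" + "pio" = "beanppio"

beanppio


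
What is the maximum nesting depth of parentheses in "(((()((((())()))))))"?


Input: "(((()((((())()))))))"
Tracking depth:
  Position 0 '(': depth becomes 1
  Position 1 '(': depth becomes 2
  Position 2 '(': depth becomes 3
  Position 3 '(': depth becomes 4
  Position 4 ')': depth becomes 3
  Position 5 '(': depth becomes 4
  Position 6 '(': depth becomes 5
  Position 7 '(': depth becomes 6
  Position 8 '(': depth becomes 7
  Position 9 '(': depth becomes 8
  Position 10 ')': depth becomes 7
  Position 11 ')': depth becomes 6
  Position 12 '(': depth becomes 7
  Position 13 ')': depth becomes 6
  Position 14 ')': depth becomes 5
  Position 15 ')': depth becomes 4
  Position 16 ')': depth becomes 3
  Position 17 ')': depth becomes 2
  Position 18 ')': depth becomes 1
  Position 19 ')': depth becomes 0
Maximum depth reached: 8

8


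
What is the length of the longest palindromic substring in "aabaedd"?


Input: "aabaedd"
Checking substrings for palindromes:
  [1:4] "aba" (len 3) => palindrome
  [0:2] "aa" (len 2) => palindrome
  [5:7] "dd" (len 2) => palindrome
Longest palindromic substring: "aba" with length 3

3


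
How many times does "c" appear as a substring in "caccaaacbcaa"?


Searching for "c" in "caccaaacbcaa"
Scanning each position:
  Position 0: "c" => MATCH
  Position 1: "a" => no
  Position 2: "c" => MATCH
  Position 3: "c" => MATCH
  Position 4: "a" => no
  Position 5: "a" => no
  Position 6: "a" => no
  Position 7: "c" => MATCH
  Position 8: "b" => no
  Position 9: "c" => MATCH
  Position 10: "a" => no
  Position 11: "a" => no
Total occurrences: 5

5


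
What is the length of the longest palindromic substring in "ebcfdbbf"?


Input: "ebcfdbbf"
Checking substrings for palindromes:
  [5:7] "bb" (len 2) => palindrome
Longest palindromic substring: "bb" with length 2

2


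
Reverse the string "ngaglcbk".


Input: ngaglcbk
Reading characters right to left:
  Position 7: 'k'
  Position 6: 'b'
  Position 5: 'c'
  Position 4: 'l'
  Position 3: 'g'
  Position 2: 'a'
  Position 1: 'g'
  Position 0: 'n'
Reversed: kbclgagn

kbclgagn


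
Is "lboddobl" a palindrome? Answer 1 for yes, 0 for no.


Input: lboddobl
Reversed: lboddobl
  Compare pos 0 ('l') with pos 7 ('l'): match
  Compare pos 1 ('b') with pos 6 ('b'): match
  Compare pos 2 ('o') with pos 5 ('o'): match
  Compare pos 3 ('d') with pos 4 ('d'): match
Result: palindrome

1


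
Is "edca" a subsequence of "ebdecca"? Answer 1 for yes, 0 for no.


Check if "edca" is a subsequence of "ebdecca"
Greedy scan:
  Position 0 ('e'): matches sub[0] = 'e'
  Position 1 ('b'): no match needed
  Position 2 ('d'): matches sub[1] = 'd'
  Position 3 ('e'): no match needed
  Position 4 ('c'): matches sub[2] = 'c'
  Position 5 ('c'): no match needed
  Position 6 ('a'): matches sub[3] = 'a'
All 4 characters matched => is a subsequence

1


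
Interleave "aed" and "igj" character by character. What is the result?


Interleaving "aed" and "igj":
  Position 0: 'a' from first, 'i' from second => "ai"
  Position 1: 'e' from first, 'g' from second => "eg"
  Position 2: 'd' from first, 'j' from second => "dj"
Result: aiegdj

aiegdj


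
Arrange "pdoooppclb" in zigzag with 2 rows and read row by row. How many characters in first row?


Zigzag "pdoooppclb" into 2 rows:
Placing characters:
  'p' => row 0
  'd' => row 1
  'o' => row 0
  'o' => row 1
  'o' => row 0
  'p' => row 1
  'p' => row 0
  'c' => row 1
  'l' => row 0
  'b' => row 1
Rows:
  Row 0: "poopl"
  Row 1: "dopcb"
First row length: 5

5


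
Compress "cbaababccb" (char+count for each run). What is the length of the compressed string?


Input: cbaababccb
Runs:
  'c' x 1 => "c1"
  'b' x 1 => "b1"
  'a' x 2 => "a2"
  'b' x 1 => "b1"
  'a' x 1 => "a1"
  'b' x 1 => "b1"
  'c' x 2 => "c2"
  'b' x 1 => "b1"
Compressed: "c1b1a2b1a1b1c2b1"
Compressed length: 16

16


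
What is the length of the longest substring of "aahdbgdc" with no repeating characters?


Input: "aahdbgdc"
Sliding window (track last position of each char):
  Position 0 ('a'): window [0,0] length 1 -- new best
  Position 1 ('a'): repeat (last at 0), move window start to 1
  Position 1 ('a'): window [1,1] length 1
  Position 2 ('h'): window [1,2] length 2 -- new best
  Position 3 ('d'): window [1,3] length 3 -- new best
  Position 4 ('b'): window [1,4] length 4 -- new best
  Position 5 ('g'): window [1,5] length 5 -- new best
  Position 6 ('d'): repeat (last at 3), move window start to 4
  Position 6 ('d'): window [4,6] length 3
  Position 7 ('c'): window [4,7] length 4
Longest substring with no repeats: "ahdbg" with length 5

5


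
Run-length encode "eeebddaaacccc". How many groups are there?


Input: eeebddaaacccc
Scanning for consecutive runs:
  Group 1: 'e' x 3 (positions 0-2)
  Group 2: 'b' x 1 (positions 3-3)
  Group 3: 'd' x 2 (positions 4-5)
  Group 4: 'a' x 3 (positions 6-8)
  Group 5: 'c' x 4 (positions 9-12)
Total groups: 5

5


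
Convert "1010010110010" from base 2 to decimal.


Input: "1010010110010" in base 2
Positional expansion:
  Digit '1' (value 1) x 2^12 = 4096
  Digit '0' (value 0) x 2^11 = 0
  Digit '1' (value 1) x 2^10 = 1024
  Digit '0' (value 0) x 2^9 = 0
  Digit '0' (value 0) x 2^8 = 0
  Digit '1' (value 1) x 2^7 = 128
  Digit '0' (value 0) x 2^6 = 0
  Digit '1' (value 1) x 2^5 = 32
  Digit '1' (value 1) x 2^4 = 16
  Digit '0' (value 0) x 2^3 = 0
  Digit '0' (value 0) x 2^2 = 0
  Digit '1' (value 1) x 2^1 = 2
  Digit '0' (value 0) x 2^0 = 0
Sum = 5298

5298


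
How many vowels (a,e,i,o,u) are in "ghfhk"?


Input: ghfhk
Checking each character:
  'g' at position 0: consonant
  'h' at position 1: consonant
  'f' at position 2: consonant
  'h' at position 3: consonant
  'k' at position 4: consonant
Total vowels: 0

0


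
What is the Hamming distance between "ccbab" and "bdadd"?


Comparing "ccbab" and "bdadd" position by position:
  Position 0: 'c' vs 'b' => differ
  Position 1: 'c' vs 'd' => differ
  Position 2: 'b' vs 'a' => differ
  Position 3: 'a' vs 'd' => differ
  Position 4: 'b' vs 'd' => differ
Total differences (Hamming distance): 5

5


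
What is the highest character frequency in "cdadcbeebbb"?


Input: cdadcbeebbb
Character counts:
  'a': 1
  'b': 4
  'c': 2
  'd': 2
  'e': 2
Maximum frequency: 4

4


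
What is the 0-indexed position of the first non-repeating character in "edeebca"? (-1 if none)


Input: edeebca
Character frequencies:
  'a': 1
  'b': 1
  'c': 1
  'd': 1
  'e': 3
Scanning left to right for freq == 1:
  Position 0 ('e'): freq=3, skip
  Position 1 ('d'): unique! => answer = 1

1


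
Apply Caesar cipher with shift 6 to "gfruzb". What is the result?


Caesar cipher: shift "gfruzb" by 6
  'g' (pos 6) + 6 = pos 12 = 'm'
  'f' (pos 5) + 6 = pos 11 = 'l'
  'r' (pos 17) + 6 = pos 23 = 'x'
  'u' (pos 20) + 6 = pos 0 = 'a'
  'z' (pos 25) + 6 = pos 5 = 'f'
  'b' (pos 1) + 6 = pos 7 = 'h'
Result: mlxafh

mlxafh


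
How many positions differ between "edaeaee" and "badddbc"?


Comparing "edaeaee" and "badddbc" position by position:
  Position 0: 'e' vs 'b' => DIFFER
  Position 1: 'd' vs 'a' => DIFFER
  Position 2: 'a' vs 'd' => DIFFER
  Position 3: 'e' vs 'd' => DIFFER
  Position 4: 'a' vs 'd' => DIFFER
  Position 5: 'e' vs 'b' => DIFFER
  Position 6: 'e' vs 'c' => DIFFER
Positions that differ: 7

7


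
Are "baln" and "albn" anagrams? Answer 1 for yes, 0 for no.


Strings: "baln", "albn"
Sorted first:  abln
Sorted second: abln
Sorted forms match => anagrams

1


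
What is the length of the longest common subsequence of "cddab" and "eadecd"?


LCS of "cddab" and "eadecd"
DP table:
           e    a    d    e    c    d
      0    0    0    0    0    0    0
  c   0    0    0    0    0    1    1
  d   0    0    0    1    1    1    2
  d   0    0    0    1    1    1    2
  a   0    0    1    1    1    1    2
  b   0    0    1    1    1    1    2
LCS length = dp[5][6] = 2

2


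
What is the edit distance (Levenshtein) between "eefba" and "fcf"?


Computing edit distance: "eefba" -> "fcf"
DP table:
           f    c    f
      0    1    2    3
  e   1    1    2    3
  e   2    2    2    3
  f   3    2    3    2
  b   4    3    3    3
  a   5    4    4    4
Edit distance = dp[5][3] = 4

4


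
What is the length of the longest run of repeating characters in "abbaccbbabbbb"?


Input: "abbaccbbabbbb"
Scanning for longest run:
  Position 1 ('b'): new char, reset run to 1
  Position 2 ('b'): continues run of 'b', length=2
  Position 3 ('a'): new char, reset run to 1
  Position 4 ('c'): new char, reset run to 1
  Position 5 ('c'): continues run of 'c', length=2
  Position 6 ('b'): new char, reset run to 1
  Position 7 ('b'): continues run of 'b', length=2
  Position 8 ('a'): new char, reset run to 1
  Position 9 ('b'): new char, reset run to 1
  Position 10 ('b'): continues run of 'b', length=2
  Position 11 ('b'): continues run of 'b', length=3
  Position 12 ('b'): continues run of 'b', length=4
Longest run: 'b' with length 4

4


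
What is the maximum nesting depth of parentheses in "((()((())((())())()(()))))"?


Input: "((()((())((())())()(()))))"
Tracking depth:
  Position 0 '(': depth becomes 1
  Position 1 '(': depth becomes 2
  Position 2 '(': depth becomes 3
  Position 3 ')': depth becomes 2
  Position 4 '(': depth becomes 3
  Position 5 '(': depth becomes 4
  Position 6 '(': depth becomes 5
  Position 7 ')': depth becomes 4
  Position 8 ')': depth becomes 3
  Position 9 '(': depth becomes 4
  Position 10 '(': depth becomes 5
  Position 11 '(': depth becomes 6
  Position 12 ')': depth becomes 5
  Position 13 ')': depth becomes 4
  Position 14 '(': depth becomes 5
  Position 15 ')': depth becomes 4
  Position 16 ')': depth becomes 3
  Position 17 '(': depth becomes 4
  Position 18 ')': depth becomes 3
  Position 19 '(': depth becomes 4
  Position 20 '(': depth becomes 5
  Position 21 ')': depth becomes 4
  Position 22 ')': depth becomes 3
  Position 23 ')': depth becomes 2
  Position 24 ')': depth becomes 1
  Position 25 ')': depth becomes 0
Maximum depth reached: 6

6


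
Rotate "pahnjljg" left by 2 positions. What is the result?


Input: "pahnjljg", rotate left by 2
First 2 characters: "pa"
Remaining characters: "hnjljg"
Concatenate remaining + first: "hnjljg" + "pa" = "hnjljgpa"

hnjljgpa


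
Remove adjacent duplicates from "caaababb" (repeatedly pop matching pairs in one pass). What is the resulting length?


Input: caaababb
Stack-based adjacent duplicate removal:
  Read 'c': push. Stack: c
  Read 'a': push. Stack: ca
  Read 'a': matches stack top 'a' => pop. Stack: c
  Read 'a': push. Stack: ca
  Read 'b': push. Stack: cab
  Read 'a': push. Stack: caba
  Read 'b': push. Stack: cabab
  Read 'b': matches stack top 'b' => pop. Stack: caba
Final stack: "caba" (length 4)

4


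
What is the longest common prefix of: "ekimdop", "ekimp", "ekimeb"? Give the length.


Words: ekimdop, ekimp, ekimeb
  Position 0: all 'e' => match
  Position 1: all 'k' => match
  Position 2: all 'i' => match
  Position 3: all 'm' => match
  Position 4: ('d', 'p', 'e') => mismatch, stop
LCP = "ekim" (length 4)

4


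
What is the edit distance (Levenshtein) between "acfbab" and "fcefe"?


Computing edit distance: "acfbab" -> "fcefe"
DP table:
           f    c    e    f    e
      0    1    2    3    4    5
  a   1    1    2    3    4    5
  c   2    2    1    2    3    4
  f   3    2    2    2    2    3
  b   4    3    3    3    3    3
  a   5    4    4    4    4    4
  b   6    5    5    5    5    5
Edit distance = dp[6][5] = 5

5


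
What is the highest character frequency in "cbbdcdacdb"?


Input: cbbdcdacdb
Character counts:
  'a': 1
  'b': 3
  'c': 3
  'd': 3
Maximum frequency: 3

3


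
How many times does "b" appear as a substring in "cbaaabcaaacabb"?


Searching for "b" in "cbaaabcaaacabb"
Scanning each position:
  Position 0: "c" => no
  Position 1: "b" => MATCH
  Position 2: "a" => no
  Position 3: "a" => no
  Position 4: "a" => no
  Position 5: "b" => MATCH
  Position 6: "c" => no
  Position 7: "a" => no
  Position 8: "a" => no
  Position 9: "a" => no
  Position 10: "c" => no
  Position 11: "a" => no
  Position 12: "b" => MATCH
  Position 13: "b" => MATCH
Total occurrences: 4

4


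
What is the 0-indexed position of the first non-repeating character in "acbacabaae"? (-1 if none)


Input: acbacabaae
Character frequencies:
  'a': 5
  'b': 2
  'c': 2
  'e': 1
Scanning left to right for freq == 1:
  Position 0 ('a'): freq=5, skip
  Position 1 ('c'): freq=2, skip
  Position 2 ('b'): freq=2, skip
  Position 3 ('a'): freq=5, skip
  Position 4 ('c'): freq=2, skip
  Position 5 ('a'): freq=5, skip
  Position 6 ('b'): freq=2, skip
  Position 7 ('a'): freq=5, skip
  Position 8 ('a'): freq=5, skip
  Position 9 ('e'): unique! => answer = 9

9


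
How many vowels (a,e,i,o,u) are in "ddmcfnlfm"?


Input: ddmcfnlfm
Checking each character:
  'd' at position 0: consonant
  'd' at position 1: consonant
  'm' at position 2: consonant
  'c' at position 3: consonant
  'f' at position 4: consonant
  'n' at position 5: consonant
  'l' at position 6: consonant
  'f' at position 7: consonant
  'm' at position 8: consonant
Total vowels: 0

0


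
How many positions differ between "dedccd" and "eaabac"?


Comparing "dedccd" and "eaabac" position by position:
  Position 0: 'd' vs 'e' => DIFFER
  Position 1: 'e' vs 'a' => DIFFER
  Position 2: 'd' vs 'a' => DIFFER
  Position 3: 'c' vs 'b' => DIFFER
  Position 4: 'c' vs 'a' => DIFFER
  Position 5: 'd' vs 'c' => DIFFER
Positions that differ: 6

6


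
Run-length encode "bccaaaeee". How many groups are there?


Input: bccaaaeee
Scanning for consecutive runs:
  Group 1: 'b' x 1 (positions 0-0)
  Group 2: 'c' x 2 (positions 1-2)
  Group 3: 'a' x 3 (positions 3-5)
  Group 4: 'e' x 3 (positions 6-8)
Total groups: 4

4


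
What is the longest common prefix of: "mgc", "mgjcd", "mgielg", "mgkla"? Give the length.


Words: mgc, mgjcd, mgielg, mgkla
  Position 0: all 'm' => match
  Position 1: all 'g' => match
  Position 2: ('c', 'j', 'i', 'k') => mismatch, stop
LCP = "mg" (length 2)

2


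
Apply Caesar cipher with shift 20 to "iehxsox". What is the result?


Caesar cipher: shift "iehxsox" by 20
  'i' (pos 8) + 20 = pos 2 = 'c'
  'e' (pos 4) + 20 = pos 24 = 'y'
  'h' (pos 7) + 20 = pos 1 = 'b'
  'x' (pos 23) + 20 = pos 17 = 'r'
  's' (pos 18) + 20 = pos 12 = 'm'
  'o' (pos 14) + 20 = pos 8 = 'i'
  'x' (pos 23) + 20 = pos 17 = 'r'
Result: cybrmir

cybrmir


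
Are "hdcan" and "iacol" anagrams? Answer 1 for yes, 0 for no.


Strings: "hdcan", "iacol"
Sorted first:  acdhn
Sorted second: acilo
Differ at position 2: 'd' vs 'i' => not anagrams

0


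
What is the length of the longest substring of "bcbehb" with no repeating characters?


Input: "bcbehb"
Sliding window (track last position of each char):
  Position 0 ('b'): window [0,0] length 1 -- new best
  Position 1 ('c'): window [0,1] length 2 -- new best
  Position 2 ('b'): repeat (last at 0), move window start to 1
  Position 2 ('b'): window [1,2] length 2
  Position 3 ('e'): window [1,3] length 3 -- new best
  Position 4 ('h'): window [1,4] length 4 -- new best
  Position 5 ('b'): repeat (last at 2), move window start to 3
  Position 5 ('b'): window [3,5] length 3
Longest substring with no repeats: "cbeh" with length 4

4


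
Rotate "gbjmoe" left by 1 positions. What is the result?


Input: "gbjmoe", rotate left by 1
First 1 characters: "g"
Remaining characters: "bjmoe"
Concatenate remaining + first: "bjmoe" + "g" = "bjmoeg"

bjmoeg


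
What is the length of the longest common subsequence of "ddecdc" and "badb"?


LCS of "ddecdc" and "badb"
DP table:
           b    a    d    b
      0    0    0    0    0
  d   0    0    0    1    1
  d   0    0    0    1    1
  e   0    0    0    1    1
  c   0    0    0    1    1
  d   0    0    0    1    1
  c   0    0    0    1    1
LCS length = dp[6][4] = 1

1


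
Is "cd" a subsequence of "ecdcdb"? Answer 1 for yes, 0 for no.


Check if "cd" is a subsequence of "ecdcdb"
Greedy scan:
  Position 0 ('e'): no match needed
  Position 1 ('c'): matches sub[0] = 'c'
  Position 2 ('d'): matches sub[1] = 'd'
  Position 3 ('c'): no match needed
  Position 4 ('d'): no match needed
  Position 5 ('b'): no match needed
All 2 characters matched => is a subsequence

1


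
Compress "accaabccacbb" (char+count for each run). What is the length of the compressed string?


Input: accaabccacbb
Runs:
  'a' x 1 => "a1"
  'c' x 2 => "c2"
  'a' x 2 => "a2"
  'b' x 1 => "b1"
  'c' x 2 => "c2"
  'a' x 1 => "a1"
  'c' x 1 => "c1"
  'b' x 2 => "b2"
Compressed: "a1c2a2b1c2a1c1b2"
Compressed length: 16

16


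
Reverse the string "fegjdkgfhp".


Input: fegjdkgfhp
Reading characters right to left:
  Position 9: 'p'
  Position 8: 'h'
  Position 7: 'f'
  Position 6: 'g'
  Position 5: 'k'
  Position 4: 'd'
  Position 3: 'j'
  Position 2: 'g'
  Position 1: 'e'
  Position 0: 'f'
Reversed: phfgkdjgef

phfgkdjgef


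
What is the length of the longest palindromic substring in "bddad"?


Input: "bddad"
Checking substrings for palindromes:
  [2:5] "dad" (len 3) => palindrome
  [1:3] "dd" (len 2) => palindrome
Longest palindromic substring: "dad" with length 3

3


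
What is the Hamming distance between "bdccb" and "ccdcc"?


Comparing "bdccb" and "ccdcc" position by position:
  Position 0: 'b' vs 'c' => differ
  Position 1: 'd' vs 'c' => differ
  Position 2: 'c' vs 'd' => differ
  Position 3: 'c' vs 'c' => same
  Position 4: 'b' vs 'c' => differ
Total differences (Hamming distance): 4

4


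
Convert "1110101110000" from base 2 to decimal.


Input: "1110101110000" in base 2
Positional expansion:
  Digit '1' (value 1) x 2^12 = 4096
  Digit '1' (value 1) x 2^11 = 2048
  Digit '1' (value 1) x 2^10 = 1024
  Digit '0' (value 0) x 2^9 = 0
  Digit '1' (value 1) x 2^8 = 256
  Digit '0' (value 0) x 2^7 = 0
  Digit '1' (value 1) x 2^6 = 64
  Digit '1' (value 1) x 2^5 = 32
  Digit '1' (value 1) x 2^4 = 16
  Digit '0' (value 0) x 2^3 = 0
  Digit '0' (value 0) x 2^2 = 0
  Digit '0' (value 0) x 2^1 = 0
  Digit '0' (value 0) x 2^0 = 0
Sum = 7536

7536


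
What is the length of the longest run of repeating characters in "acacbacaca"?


Input: "acacbacaca"
Scanning for longest run:
  Position 1 ('c'): new char, reset run to 1
  Position 2 ('a'): new char, reset run to 1
  Position 3 ('c'): new char, reset run to 1
  Position 4 ('b'): new char, reset run to 1
  Position 5 ('a'): new char, reset run to 1
  Position 6 ('c'): new char, reset run to 1
  Position 7 ('a'): new char, reset run to 1
  Position 8 ('c'): new char, reset run to 1
  Position 9 ('a'): new char, reset run to 1
Longest run: 'a' with length 1

1


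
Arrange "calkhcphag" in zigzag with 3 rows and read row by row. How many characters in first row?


Zigzag "calkhcphag" into 3 rows:
Placing characters:
  'c' => row 0
  'a' => row 1
  'l' => row 2
  'k' => row 1
  'h' => row 0
  'c' => row 1
  'p' => row 2
  'h' => row 1
  'a' => row 0
  'g' => row 1
Rows:
  Row 0: "cha"
  Row 1: "akchg"
  Row 2: "lp"
First row length: 3

3


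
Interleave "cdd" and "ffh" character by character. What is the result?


Interleaving "cdd" and "ffh":
  Position 0: 'c' from first, 'f' from second => "cf"
  Position 1: 'd' from first, 'f' from second => "df"
  Position 2: 'd' from first, 'h' from second => "dh"
Result: cfdfdh

cfdfdh


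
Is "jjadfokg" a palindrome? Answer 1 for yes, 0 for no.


Input: jjadfokg
Reversed: gkofdajj
  Compare pos 0 ('j') with pos 7 ('g'): MISMATCH
  Compare pos 1 ('j') with pos 6 ('k'): MISMATCH
  Compare pos 2 ('a') with pos 5 ('o'): MISMATCH
  Compare pos 3 ('d') with pos 4 ('f'): MISMATCH
Result: not a palindrome

0


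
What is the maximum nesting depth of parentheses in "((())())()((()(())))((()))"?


Input: "((())())()((()(())))((()))"
Tracking depth:
  Position 0 '(': depth becomes 1
  Position 1 '(': depth becomes 2
  Position 2 '(': depth becomes 3
  Position 3 ')': depth becomes 2
  Position 4 ')': depth becomes 1
  Position 5 '(': depth becomes 2
  Position 6 ')': depth becomes 1
  Position 7 ')': depth becomes 0
  Position 8 '(': depth becomes 1
  Position 9 ')': depth becomes 0
  Position 10 '(': depth becomes 1
  Position 11 '(': depth becomes 2
  Position 12 '(': depth becomes 3
  Position 13 ')': depth becomes 2
  Position 14 '(': depth becomes 3
  Position 15 '(': depth becomes 4
  Position 16 ')': depth becomes 3
  Position 17 ')': depth becomes 2
  Position 18 ')': depth becomes 1
  Position 19 ')': depth becomes 0
  Position 20 '(': depth becomes 1
  Position 21 '(': depth becomes 2
  Position 22 '(': depth becomes 3
  Position 23 ')': depth becomes 2
  Position 24 ')': depth becomes 1
  Position 25 ')': depth becomes 0
Maximum depth reached: 4

4


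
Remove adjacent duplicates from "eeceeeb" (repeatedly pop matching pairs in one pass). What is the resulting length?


Input: eeceeeb
Stack-based adjacent duplicate removal:
  Read 'e': push. Stack: e
  Read 'e': matches stack top 'e' => pop. Stack: (empty)
  Read 'c': push. Stack: c
  Read 'e': push. Stack: ce
  Read 'e': matches stack top 'e' => pop. Stack: c
  Read 'e': push. Stack: ce
  Read 'b': push. Stack: ceb
Final stack: "ceb" (length 3)

3


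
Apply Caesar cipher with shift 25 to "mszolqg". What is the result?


Caesar cipher: shift "mszolqg" by 25
  'm' (pos 12) + 25 = pos 11 = 'l'
  's' (pos 18) + 25 = pos 17 = 'r'
  'z' (pos 25) + 25 = pos 24 = 'y'
  'o' (pos 14) + 25 = pos 13 = 'n'
  'l' (pos 11) + 25 = pos 10 = 'k'
  'q' (pos 16) + 25 = pos 15 = 'p'
  'g' (pos 6) + 25 = pos 5 = 'f'
Result: lrynkpf

lrynkpf


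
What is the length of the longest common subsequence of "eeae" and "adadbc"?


LCS of "eeae" and "adadbc"
DP table:
           a    d    a    d    b    c
      0    0    0    0    0    0    0
  e   0    0    0    0    0    0    0
  e   0    0    0    0    0    0    0
  a   0    1    1    1    1    1    1
  e   0    1    1    1    1    1    1
LCS length = dp[4][6] = 1

1


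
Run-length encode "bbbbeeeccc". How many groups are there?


Input: bbbbeeeccc
Scanning for consecutive runs:
  Group 1: 'b' x 4 (positions 0-3)
  Group 2: 'e' x 3 (positions 4-6)
  Group 3: 'c' x 3 (positions 7-9)
Total groups: 3

3


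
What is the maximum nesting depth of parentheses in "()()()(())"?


Input: "()()()(())"
Tracking depth:
  Position 0 '(': depth becomes 1
  Position 1 ')': depth becomes 0
  Position 2 '(': depth becomes 1
  Position 3 ')': depth becomes 0
  Position 4 '(': depth becomes 1
  Position 5 ')': depth becomes 0
  Position 6 '(': depth becomes 1
  Position 7 '(': depth becomes 2
  Position 8 ')': depth becomes 1
  Position 9 ')': depth becomes 0
Maximum depth reached: 2

2


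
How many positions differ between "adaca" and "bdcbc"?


Comparing "adaca" and "bdcbc" position by position:
  Position 0: 'a' vs 'b' => DIFFER
  Position 1: 'd' vs 'd' => same
  Position 2: 'a' vs 'c' => DIFFER
  Position 3: 'c' vs 'b' => DIFFER
  Position 4: 'a' vs 'c' => DIFFER
Positions that differ: 4

4


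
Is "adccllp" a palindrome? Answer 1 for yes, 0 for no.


Input: adccllp
Reversed: pllccda
  Compare pos 0 ('a') with pos 6 ('p'): MISMATCH
  Compare pos 1 ('d') with pos 5 ('l'): MISMATCH
  Compare pos 2 ('c') with pos 4 ('l'): MISMATCH
Result: not a palindrome

0


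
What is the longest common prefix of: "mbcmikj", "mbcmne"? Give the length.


Words: mbcmikj, mbcmne
  Position 0: all 'm' => match
  Position 1: all 'b' => match
  Position 2: all 'c' => match
  Position 3: all 'm' => match
  Position 4: ('i', 'n') => mismatch, stop
LCP = "mbcm" (length 4)

4


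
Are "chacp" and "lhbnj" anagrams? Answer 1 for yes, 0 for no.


Strings: "chacp", "lhbnj"
Sorted first:  acchp
Sorted second: bhjln
Differ at position 0: 'a' vs 'b' => not anagrams

0


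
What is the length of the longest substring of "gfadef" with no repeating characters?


Input: "gfadef"
Sliding window (track last position of each char):
  Position 0 ('g'): window [0,0] length 1 -- new best
  Position 1 ('f'): window [0,1] length 2 -- new best
  Position 2 ('a'): window [0,2] length 3 -- new best
  Position 3 ('d'): window [0,3] length 4 -- new best
  Position 4 ('e'): window [0,4] length 5 -- new best
  Position 5 ('f'): repeat (last at 1), move window start to 2
  Position 5 ('f'): window [2,5] length 4
Longest substring with no repeats: "gfade" with length 5

5


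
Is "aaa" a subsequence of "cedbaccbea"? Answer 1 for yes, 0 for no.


Check if "aaa" is a subsequence of "cedbaccbea"
Greedy scan:
  Position 0 ('c'): no match needed
  Position 1 ('e'): no match needed
  Position 2 ('d'): no match needed
  Position 3 ('b'): no match needed
  Position 4 ('a'): matches sub[0] = 'a'
  Position 5 ('c'): no match needed
  Position 6 ('c'): no match needed
  Position 7 ('b'): no match needed
  Position 8 ('e'): no match needed
  Position 9 ('a'): matches sub[1] = 'a'
Only matched 2/3 characters => not a subsequence

0


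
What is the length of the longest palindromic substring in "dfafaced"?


Input: "dfafaced"
Checking substrings for palindromes:
  [1:4] "faf" (len 3) => palindrome
  [2:5] "afa" (len 3) => palindrome
Longest palindromic substring: "faf" with length 3

3


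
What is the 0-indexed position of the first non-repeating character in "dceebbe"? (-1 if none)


Input: dceebbe
Character frequencies:
  'b': 2
  'c': 1
  'd': 1
  'e': 3
Scanning left to right for freq == 1:
  Position 0 ('d'): unique! => answer = 0

0


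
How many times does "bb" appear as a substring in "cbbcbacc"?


Searching for "bb" in "cbbcbacc"
Scanning each position:
  Position 0: "cb" => no
  Position 1: "bb" => MATCH
  Position 2: "bc" => no
  Position 3: "cb" => no
  Position 4: "ba" => no
  Position 5: "ac" => no
  Position 6: "cc" => no
Total occurrences: 1

1


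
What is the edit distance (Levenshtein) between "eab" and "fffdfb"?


Computing edit distance: "eab" -> "fffdfb"
DP table:
           f    f    f    d    f    b
      0    1    2    3    4    5    6
  e   1    1    2    3    4    5    6
  a   2    2    2    3    4    5    6
  b   3    3    3    3    4    5    5
Edit distance = dp[3][6] = 5

5


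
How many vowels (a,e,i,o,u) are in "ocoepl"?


Input: ocoepl
Checking each character:
  'o' at position 0: vowel (running total: 1)
  'c' at position 1: consonant
  'o' at position 2: vowel (running total: 2)
  'e' at position 3: vowel (running total: 3)
  'p' at position 4: consonant
  'l' at position 5: consonant
Total vowels: 3

3


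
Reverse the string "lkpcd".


Input: lkpcd
Reading characters right to left:
  Position 4: 'd'
  Position 3: 'c'
  Position 2: 'p'
  Position 1: 'k'
  Position 0: 'l'
Reversed: dcpkl

dcpkl


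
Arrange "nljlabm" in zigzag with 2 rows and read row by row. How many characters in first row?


Zigzag "nljlabm" into 2 rows:
Placing characters:
  'n' => row 0
  'l' => row 1
  'j' => row 0
  'l' => row 1
  'a' => row 0
  'b' => row 1
  'm' => row 0
Rows:
  Row 0: "njam"
  Row 1: "llb"
First row length: 4

4


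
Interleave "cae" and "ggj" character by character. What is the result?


Interleaving "cae" and "ggj":
  Position 0: 'c' from first, 'g' from second => "cg"
  Position 1: 'a' from first, 'g' from second => "ag"
  Position 2: 'e' from first, 'j' from second => "ej"
Result: cgagej

cgagej


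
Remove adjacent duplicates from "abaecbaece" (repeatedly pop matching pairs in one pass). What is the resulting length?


Input: abaecbaece
Stack-based adjacent duplicate removal:
  Read 'a': push. Stack: a
  Read 'b': push. Stack: ab
  Read 'a': push. Stack: aba
  Read 'e': push. Stack: abae
  Read 'c': push. Stack: abaec
  Read 'b': push. Stack: abaecb
  Read 'a': push. Stack: abaecba
  Read 'e': push. Stack: abaecbae
  Read 'c': push. Stack: abaecbaec
  Read 'e': push. Stack: abaecbaece
Final stack: "abaecbaece" (length 10)

10


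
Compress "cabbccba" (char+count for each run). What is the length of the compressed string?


Input: cabbccba
Runs:
  'c' x 1 => "c1"
  'a' x 1 => "a1"
  'b' x 2 => "b2"
  'c' x 2 => "c2"
  'b' x 1 => "b1"
  'a' x 1 => "a1"
Compressed: "c1a1b2c2b1a1"
Compressed length: 12

12


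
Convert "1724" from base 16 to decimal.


Input: "1724" in base 16
Positional expansion:
  Digit '1' (value 1) x 16^3 = 4096
  Digit '7' (value 7) x 16^2 = 1792
  Digit '2' (value 2) x 16^1 = 32
  Digit '4' (value 4) x 16^0 = 4
Sum = 5924

5924


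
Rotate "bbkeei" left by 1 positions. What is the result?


Input: "bbkeei", rotate left by 1
First 1 characters: "b"
Remaining characters: "bkeei"
Concatenate remaining + first: "bkeei" + "b" = "bkeeib"

bkeeib


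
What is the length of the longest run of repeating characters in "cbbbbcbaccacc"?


Input: "cbbbbcbaccacc"
Scanning for longest run:
  Position 1 ('b'): new char, reset run to 1
  Position 2 ('b'): continues run of 'b', length=2
  Position 3 ('b'): continues run of 'b', length=3
  Position 4 ('b'): continues run of 'b', length=4
  Position 5 ('c'): new char, reset run to 1
  Position 6 ('b'): new char, reset run to 1
  Position 7 ('a'): new char, reset run to 1
  Position 8 ('c'): new char, reset run to 1
  Position 9 ('c'): continues run of 'c', length=2
  Position 10 ('a'): new char, reset run to 1
  Position 11 ('c'): new char, reset run to 1
  Position 12 ('c'): continues run of 'c', length=2
Longest run: 'b' with length 4

4


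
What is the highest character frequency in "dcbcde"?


Input: dcbcde
Character counts:
  'b': 1
  'c': 2
  'd': 2
  'e': 1
Maximum frequency: 2

2


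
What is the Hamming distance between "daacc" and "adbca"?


Comparing "daacc" and "adbca" position by position:
  Position 0: 'd' vs 'a' => differ
  Position 1: 'a' vs 'd' => differ
  Position 2: 'a' vs 'b' => differ
  Position 3: 'c' vs 'c' => same
  Position 4: 'c' vs 'a' => differ
Total differences (Hamming distance): 4

4


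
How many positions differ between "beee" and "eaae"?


Comparing "beee" and "eaae" position by position:
  Position 0: 'b' vs 'e' => DIFFER
  Position 1: 'e' vs 'a' => DIFFER
  Position 2: 'e' vs 'a' => DIFFER
  Position 3: 'e' vs 'e' => same
Positions that differ: 3

3


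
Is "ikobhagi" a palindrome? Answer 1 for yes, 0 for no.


Input: ikobhagi
Reversed: igahboki
  Compare pos 0 ('i') with pos 7 ('i'): match
  Compare pos 1 ('k') with pos 6 ('g'): MISMATCH
  Compare pos 2 ('o') with pos 5 ('a'): MISMATCH
  Compare pos 3 ('b') with pos 4 ('h'): MISMATCH
Result: not a palindrome

0


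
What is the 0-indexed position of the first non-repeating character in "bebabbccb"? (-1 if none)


Input: bebabbccb
Character frequencies:
  'a': 1
  'b': 5
  'c': 2
  'e': 1
Scanning left to right for freq == 1:
  Position 0 ('b'): freq=5, skip
  Position 1 ('e'): unique! => answer = 1

1


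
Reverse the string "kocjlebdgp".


Input: kocjlebdgp
Reading characters right to left:
  Position 9: 'p'
  Position 8: 'g'
  Position 7: 'd'
  Position 6: 'b'
  Position 5: 'e'
  Position 4: 'l'
  Position 3: 'j'
  Position 2: 'c'
  Position 1: 'o'
  Position 0: 'k'
Reversed: pgdbeljcok

pgdbeljcok


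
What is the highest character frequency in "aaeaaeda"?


Input: aaeaaeda
Character counts:
  'a': 5
  'd': 1
  'e': 2
Maximum frequency: 5

5
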